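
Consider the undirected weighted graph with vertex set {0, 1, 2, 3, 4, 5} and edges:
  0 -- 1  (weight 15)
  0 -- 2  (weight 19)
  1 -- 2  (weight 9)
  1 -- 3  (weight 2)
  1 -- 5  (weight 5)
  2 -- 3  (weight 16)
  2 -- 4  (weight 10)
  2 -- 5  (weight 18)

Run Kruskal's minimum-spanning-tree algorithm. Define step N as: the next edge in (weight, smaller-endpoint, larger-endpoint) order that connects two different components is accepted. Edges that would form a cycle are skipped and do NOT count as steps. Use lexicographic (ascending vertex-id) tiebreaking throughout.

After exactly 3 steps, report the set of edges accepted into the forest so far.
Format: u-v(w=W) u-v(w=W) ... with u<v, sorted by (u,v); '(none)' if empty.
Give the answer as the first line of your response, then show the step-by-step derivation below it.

1-2(w=9) 1-3(w=2) 1-5(w=5)

step 1: add edge 1-3 (w=2); MST = {1-3(w=2)}
step 2: add edge 1-5 (w=5); MST = {1-3(w=2) 1-5(w=5)}
step 3: add edge 1-2 (w=9); MST = {1-2(w=9) 1-3(w=2) 1-5(w=5)}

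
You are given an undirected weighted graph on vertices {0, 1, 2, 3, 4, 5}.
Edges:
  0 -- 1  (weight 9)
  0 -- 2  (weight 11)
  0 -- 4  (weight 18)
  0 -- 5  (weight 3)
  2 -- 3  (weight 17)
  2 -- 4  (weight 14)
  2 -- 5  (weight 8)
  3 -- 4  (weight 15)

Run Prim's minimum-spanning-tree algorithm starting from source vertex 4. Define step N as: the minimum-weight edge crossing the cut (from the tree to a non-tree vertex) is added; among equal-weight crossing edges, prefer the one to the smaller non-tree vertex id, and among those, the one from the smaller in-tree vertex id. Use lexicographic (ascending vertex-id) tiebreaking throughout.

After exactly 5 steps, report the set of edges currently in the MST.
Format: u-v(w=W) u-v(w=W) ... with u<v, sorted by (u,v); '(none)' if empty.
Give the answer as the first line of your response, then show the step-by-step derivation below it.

0-1(w=9) 0-5(w=3) 2-4(w=14) 2-5(w=8) 3-4(w=15)

step 1: add edge 2-4 (w=14); MST = {2-4(w=14)}
step 2: add edge 2-5 (w=8); MST = {2-4(w=14) 2-5(w=8)}
step 3: add edge 0-5 (w=3); MST = {0-5(w=3) 2-4(w=14) 2-5(w=8)}
step 4: add edge 0-1 (w=9); MST = {0-1(w=9) 0-5(w=3) 2-4(w=14) 2-5(w=8)}
step 5: add edge 3-4 (w=15); MST = {0-1(w=9) 0-5(w=3) 2-4(w=14) 2-5(w=8) 3-4(w=15)}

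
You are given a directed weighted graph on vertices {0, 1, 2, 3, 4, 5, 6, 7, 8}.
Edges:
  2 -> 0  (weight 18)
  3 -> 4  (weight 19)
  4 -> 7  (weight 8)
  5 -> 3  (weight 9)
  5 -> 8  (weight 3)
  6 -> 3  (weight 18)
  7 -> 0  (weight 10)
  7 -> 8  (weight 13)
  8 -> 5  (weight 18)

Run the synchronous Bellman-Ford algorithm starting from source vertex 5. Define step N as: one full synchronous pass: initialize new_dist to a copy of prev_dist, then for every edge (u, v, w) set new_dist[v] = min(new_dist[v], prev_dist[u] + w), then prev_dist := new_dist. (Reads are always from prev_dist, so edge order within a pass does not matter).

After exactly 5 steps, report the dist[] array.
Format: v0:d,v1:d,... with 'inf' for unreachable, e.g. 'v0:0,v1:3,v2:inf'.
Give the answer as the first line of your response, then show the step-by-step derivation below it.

v0:46,v1:inf,v2:inf,v3:9,v4:28,v5:0,v6:inf,v7:36,v8:3

step 1: dist = v0:inf,v1:inf,v2:inf,v3:9,v4:inf,v5:0,v6:inf,v7:inf,v8:3
step 2: dist = v0:inf,v1:inf,v2:inf,v3:9,v4:28,v5:0,v6:inf,v7:inf,v8:3
step 3: dist = v0:inf,v1:inf,v2:inf,v3:9,v4:28,v5:0,v6:inf,v7:36,v8:3
step 4: dist = v0:46,v1:inf,v2:inf,v3:9,v4:28,v5:0,v6:inf,v7:36,v8:3
step 5: dist = v0:46,v1:inf,v2:inf,v3:9,v4:28,v5:0,v6:inf,v7:36,v8:3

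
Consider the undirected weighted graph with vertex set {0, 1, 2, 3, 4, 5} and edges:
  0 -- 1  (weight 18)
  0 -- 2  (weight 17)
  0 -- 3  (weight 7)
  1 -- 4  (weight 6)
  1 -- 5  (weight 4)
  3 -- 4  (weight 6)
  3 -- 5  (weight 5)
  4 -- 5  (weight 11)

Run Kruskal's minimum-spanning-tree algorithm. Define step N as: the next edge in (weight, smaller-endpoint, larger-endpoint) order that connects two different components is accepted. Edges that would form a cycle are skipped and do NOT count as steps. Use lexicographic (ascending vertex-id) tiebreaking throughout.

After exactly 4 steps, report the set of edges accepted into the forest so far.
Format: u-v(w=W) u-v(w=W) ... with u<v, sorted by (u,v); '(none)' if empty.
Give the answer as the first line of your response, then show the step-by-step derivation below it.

0-3(w=7) 1-4(w=6) 1-5(w=4) 3-5(w=5)

step 1: add edge 1-5 (w=4); MST = {1-5(w=4)}
step 2: add edge 3-5 (w=5); MST = {1-5(w=4) 3-5(w=5)}
step 3: add edge 1-4 (w=6); MST = {1-4(w=6) 1-5(w=4) 3-5(w=5)}
step 4: add edge 0-3 (w=7); MST = {0-3(w=7) 1-4(w=6) 1-5(w=4) 3-5(w=5)}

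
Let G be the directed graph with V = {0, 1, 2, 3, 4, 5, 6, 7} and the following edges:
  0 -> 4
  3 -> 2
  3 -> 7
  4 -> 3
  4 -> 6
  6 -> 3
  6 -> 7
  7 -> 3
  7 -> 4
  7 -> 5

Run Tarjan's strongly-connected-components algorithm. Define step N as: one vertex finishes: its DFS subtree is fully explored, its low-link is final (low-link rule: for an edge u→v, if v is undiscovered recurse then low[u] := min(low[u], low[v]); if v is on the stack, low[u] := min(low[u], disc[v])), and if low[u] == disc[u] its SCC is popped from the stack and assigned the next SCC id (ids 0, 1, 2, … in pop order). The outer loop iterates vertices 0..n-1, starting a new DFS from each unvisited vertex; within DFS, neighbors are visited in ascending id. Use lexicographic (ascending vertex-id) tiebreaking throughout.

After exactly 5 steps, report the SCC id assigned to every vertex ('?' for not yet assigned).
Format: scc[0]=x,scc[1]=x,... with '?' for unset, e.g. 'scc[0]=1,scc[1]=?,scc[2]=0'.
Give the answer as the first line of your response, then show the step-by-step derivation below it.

scc[0]=?,scc[1]=?,scc[2]=0,scc[3]=?,scc[4]=?,scc[5]=1,scc[6]=?,scc[7]=?

step 1: low=(low[0]=0,low[1]=?,low[2]=3,low[3]=2,low[4]=1,low[5]=?,low[6]=?,low[7]=?); scc=(scc[0]=?,scc[1]=?,scc[2]=0,scc[3]=?,scc[4]=?,scc[5]=?,scc[6]=?,scc[7]=?)
step 2: low=(low[0]=0,low[1]=?,low[2]=3,low[3]=2,low[4]=1,low[5]=5,low[6]=?,low[7]=1); scc=(scc[0]=?,scc[1]=?,scc[2]=0,scc[3]=?,scc[4]=?,scc[5]=1,scc[6]=?,scc[7]=?)
step 3: low=(low[0]=0,low[1]=?,low[2]=3,low[3]=2,low[4]=1,low[5]=5,low[6]=?,low[7]=1); scc=(scc[0]=?,scc[1]=?,scc[2]=0,scc[3]=?,scc[4]=?,scc[5]=1,scc[6]=?,scc[7]=?)
step 4: low=(low[0]=0,low[1]=?,low[2]=3,low[3]=1,low[4]=1,low[5]=5,low[6]=?,low[7]=1); scc=(scc[0]=?,scc[1]=?,scc[2]=0,scc[3]=?,scc[4]=?,scc[5]=1,scc[6]=?,scc[7]=?)
step 5: low=(low[0]=0,low[1]=?,low[2]=3,low[3]=1,low[4]=1,low[5]=5,low[6]=2,low[7]=1); scc=(scc[0]=?,scc[1]=?,scc[2]=0,scc[3]=?,scc[4]=?,scc[5]=1,scc[6]=?,scc[7]=?)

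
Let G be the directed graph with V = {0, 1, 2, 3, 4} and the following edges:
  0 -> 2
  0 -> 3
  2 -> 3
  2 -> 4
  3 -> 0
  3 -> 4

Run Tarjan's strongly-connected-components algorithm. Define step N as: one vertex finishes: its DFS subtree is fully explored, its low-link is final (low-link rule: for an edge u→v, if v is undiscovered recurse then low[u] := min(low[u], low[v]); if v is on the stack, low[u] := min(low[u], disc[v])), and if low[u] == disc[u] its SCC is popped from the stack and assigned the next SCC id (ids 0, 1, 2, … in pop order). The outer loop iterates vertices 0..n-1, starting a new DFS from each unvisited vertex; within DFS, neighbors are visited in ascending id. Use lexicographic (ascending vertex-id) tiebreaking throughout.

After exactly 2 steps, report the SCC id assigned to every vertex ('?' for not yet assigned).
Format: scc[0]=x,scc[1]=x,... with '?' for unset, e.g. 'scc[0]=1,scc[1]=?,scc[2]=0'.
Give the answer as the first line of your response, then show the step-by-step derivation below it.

scc[0]=?,scc[1]=?,scc[2]=?,scc[3]=?,scc[4]=0

step 1: low=(low[0]=0,low[1]=?,low[2]=1,low[3]=0,low[4]=3); scc=(scc[0]=?,scc[1]=?,scc[2]=?,scc[3]=?,scc[4]=0)
step 2: low=(low[0]=0,low[1]=?,low[2]=1,low[3]=0,low[4]=3); scc=(scc[0]=?,scc[1]=?,scc[2]=?,scc[3]=?,scc[4]=0)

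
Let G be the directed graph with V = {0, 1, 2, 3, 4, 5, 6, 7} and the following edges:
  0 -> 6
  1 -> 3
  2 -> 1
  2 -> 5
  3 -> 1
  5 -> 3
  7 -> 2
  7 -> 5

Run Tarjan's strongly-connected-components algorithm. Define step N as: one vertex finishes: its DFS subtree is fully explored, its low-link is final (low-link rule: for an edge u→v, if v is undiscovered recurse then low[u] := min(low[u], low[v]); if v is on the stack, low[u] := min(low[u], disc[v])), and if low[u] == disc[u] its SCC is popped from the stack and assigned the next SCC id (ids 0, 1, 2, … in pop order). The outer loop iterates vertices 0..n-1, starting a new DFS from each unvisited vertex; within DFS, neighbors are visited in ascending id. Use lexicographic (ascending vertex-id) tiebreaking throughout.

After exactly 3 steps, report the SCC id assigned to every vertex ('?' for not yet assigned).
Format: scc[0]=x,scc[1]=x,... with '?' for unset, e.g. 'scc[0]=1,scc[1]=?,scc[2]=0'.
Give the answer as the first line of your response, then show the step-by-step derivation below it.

scc[0]=1,scc[1]=?,scc[2]=?,scc[3]=?,scc[4]=?,scc[5]=?,scc[6]=0,scc[7]=?

step 1: low=(low[0]=0,low[1]=?,low[2]=?,low[3]=?,low[4]=?,low[5]=?,low[6]=1,low[7]=?); scc=(scc[0]=?,scc[1]=?,scc[2]=?,scc[3]=?,scc[4]=?,scc[5]=?,scc[6]=0,scc[7]=?)
step 2: low=(low[0]=0,low[1]=?,low[2]=?,low[3]=?,low[4]=?,low[5]=?,low[6]=1,low[7]=?); scc=(scc[0]=1,scc[1]=?,scc[2]=?,scc[3]=?,scc[4]=?,scc[5]=?,scc[6]=0,scc[7]=?)
step 3: low=(low[0]=0,low[1]=2,low[2]=?,low[3]=2,low[4]=?,low[5]=?,low[6]=1,low[7]=?); scc=(scc[0]=1,scc[1]=?,scc[2]=?,scc[3]=?,scc[4]=?,scc[5]=?,scc[6]=0,scc[7]=?)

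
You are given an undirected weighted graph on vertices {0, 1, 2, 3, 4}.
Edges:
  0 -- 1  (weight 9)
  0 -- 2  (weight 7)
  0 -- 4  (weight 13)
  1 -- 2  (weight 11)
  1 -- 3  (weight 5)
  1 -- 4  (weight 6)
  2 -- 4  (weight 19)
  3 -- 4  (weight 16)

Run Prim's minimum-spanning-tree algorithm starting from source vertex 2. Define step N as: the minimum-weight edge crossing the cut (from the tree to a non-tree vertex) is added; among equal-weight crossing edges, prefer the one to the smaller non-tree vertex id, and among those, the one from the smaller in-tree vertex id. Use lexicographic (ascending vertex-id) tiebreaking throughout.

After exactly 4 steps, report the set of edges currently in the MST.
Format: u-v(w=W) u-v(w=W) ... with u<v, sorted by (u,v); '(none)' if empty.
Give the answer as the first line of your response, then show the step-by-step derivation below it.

0-1(w=9) 0-2(w=7) 1-3(w=5) 1-4(w=6)

step 1: add edge 0-2 (w=7); MST = {0-2(w=7)}
step 2: add edge 0-1 (w=9); MST = {0-1(w=9) 0-2(w=7)}
step 3: add edge 1-3 (w=5); MST = {0-1(w=9) 0-2(w=7) 1-3(w=5)}
step 4: add edge 1-4 (w=6); MST = {0-1(w=9) 0-2(w=7) 1-3(w=5) 1-4(w=6)}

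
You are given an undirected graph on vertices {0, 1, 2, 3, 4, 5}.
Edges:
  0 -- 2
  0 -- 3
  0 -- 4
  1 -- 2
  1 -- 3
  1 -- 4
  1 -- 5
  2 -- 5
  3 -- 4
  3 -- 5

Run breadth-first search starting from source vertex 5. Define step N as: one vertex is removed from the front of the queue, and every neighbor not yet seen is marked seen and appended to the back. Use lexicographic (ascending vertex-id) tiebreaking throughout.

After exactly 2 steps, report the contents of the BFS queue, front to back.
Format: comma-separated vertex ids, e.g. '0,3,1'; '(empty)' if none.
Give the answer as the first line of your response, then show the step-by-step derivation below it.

2,3,4

step 1: dequeue 5; queue=[1,2,3]; order=5
step 2: dequeue 1; queue=[2,3,4]; order=5,1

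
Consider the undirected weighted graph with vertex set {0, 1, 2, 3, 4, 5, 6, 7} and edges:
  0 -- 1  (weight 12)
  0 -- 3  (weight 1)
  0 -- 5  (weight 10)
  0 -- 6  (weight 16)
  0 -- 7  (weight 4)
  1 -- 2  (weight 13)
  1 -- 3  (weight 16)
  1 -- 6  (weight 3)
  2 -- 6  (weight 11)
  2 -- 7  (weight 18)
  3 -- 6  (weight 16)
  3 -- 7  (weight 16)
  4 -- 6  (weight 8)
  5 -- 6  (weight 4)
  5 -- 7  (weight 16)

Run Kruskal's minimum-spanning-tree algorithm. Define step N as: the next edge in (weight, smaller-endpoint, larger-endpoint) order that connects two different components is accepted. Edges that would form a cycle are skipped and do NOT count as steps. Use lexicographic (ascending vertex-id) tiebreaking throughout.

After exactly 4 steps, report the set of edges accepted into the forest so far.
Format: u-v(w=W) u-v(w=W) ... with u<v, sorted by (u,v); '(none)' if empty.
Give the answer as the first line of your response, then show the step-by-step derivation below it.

0-3(w=1) 0-7(w=4) 1-6(w=3) 5-6(w=4)

step 1: add edge 0-3 (w=1); MST = {0-3(w=1)}
step 2: add edge 1-6 (w=3); MST = {0-3(w=1) 1-6(w=3)}
step 3: add edge 0-7 (w=4); MST = {0-3(w=1) 0-7(w=4) 1-6(w=3)}
step 4: add edge 5-6 (w=4); MST = {0-3(w=1) 0-7(w=4) 1-6(w=3) 5-6(w=4)}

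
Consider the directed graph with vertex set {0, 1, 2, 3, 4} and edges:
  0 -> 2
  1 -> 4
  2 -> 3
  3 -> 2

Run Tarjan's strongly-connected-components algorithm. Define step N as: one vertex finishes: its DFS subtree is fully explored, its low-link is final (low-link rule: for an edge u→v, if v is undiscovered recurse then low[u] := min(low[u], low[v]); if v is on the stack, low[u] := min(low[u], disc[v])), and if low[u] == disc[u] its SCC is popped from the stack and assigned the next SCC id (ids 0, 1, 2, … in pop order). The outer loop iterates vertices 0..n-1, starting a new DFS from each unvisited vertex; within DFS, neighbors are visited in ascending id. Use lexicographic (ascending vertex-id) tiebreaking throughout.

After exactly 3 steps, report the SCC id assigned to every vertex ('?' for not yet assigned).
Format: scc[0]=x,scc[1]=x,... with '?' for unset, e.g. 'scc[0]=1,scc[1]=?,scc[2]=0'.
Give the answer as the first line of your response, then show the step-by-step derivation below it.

scc[0]=1,scc[1]=?,scc[2]=0,scc[3]=0,scc[4]=?

step 1: low=(low[0]=0,low[1]=?,low[2]=1,low[3]=1,low[4]=?); scc=(scc[0]=?,scc[1]=?,scc[2]=?,scc[3]=?,scc[4]=?)
step 2: low=(low[0]=0,low[1]=?,low[2]=1,low[3]=1,low[4]=?); scc=(scc[0]=?,scc[1]=?,scc[2]=0,scc[3]=0,scc[4]=?)
step 3: low=(low[0]=0,low[1]=?,low[2]=1,low[3]=1,low[4]=?); scc=(scc[0]=1,scc[1]=?,scc[2]=0,scc[3]=0,scc[4]=?)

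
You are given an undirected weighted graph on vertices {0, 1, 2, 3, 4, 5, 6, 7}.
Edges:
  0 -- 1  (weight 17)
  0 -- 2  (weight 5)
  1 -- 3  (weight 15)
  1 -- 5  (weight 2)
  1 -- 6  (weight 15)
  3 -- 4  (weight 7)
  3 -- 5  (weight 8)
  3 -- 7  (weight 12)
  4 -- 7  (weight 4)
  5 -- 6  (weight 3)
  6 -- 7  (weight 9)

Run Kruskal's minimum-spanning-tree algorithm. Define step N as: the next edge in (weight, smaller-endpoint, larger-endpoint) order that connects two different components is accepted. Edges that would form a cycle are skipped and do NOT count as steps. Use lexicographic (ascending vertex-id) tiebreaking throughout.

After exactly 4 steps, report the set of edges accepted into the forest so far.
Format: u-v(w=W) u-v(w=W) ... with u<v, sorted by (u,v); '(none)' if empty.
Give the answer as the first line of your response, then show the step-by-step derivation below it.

0-2(w=5) 1-5(w=2) 4-7(w=4) 5-6(w=3)

step 1: add edge 1-5 (w=2); MST = {1-5(w=2)}
step 2: add edge 5-6 (w=3); MST = {1-5(w=2) 5-6(w=3)}
step 3: add edge 4-7 (w=4); MST = {1-5(w=2) 4-7(w=4) 5-6(w=3)}
step 4: add edge 0-2 (w=5); MST = {0-2(w=5) 1-5(w=2) 4-7(w=4) 5-6(w=3)}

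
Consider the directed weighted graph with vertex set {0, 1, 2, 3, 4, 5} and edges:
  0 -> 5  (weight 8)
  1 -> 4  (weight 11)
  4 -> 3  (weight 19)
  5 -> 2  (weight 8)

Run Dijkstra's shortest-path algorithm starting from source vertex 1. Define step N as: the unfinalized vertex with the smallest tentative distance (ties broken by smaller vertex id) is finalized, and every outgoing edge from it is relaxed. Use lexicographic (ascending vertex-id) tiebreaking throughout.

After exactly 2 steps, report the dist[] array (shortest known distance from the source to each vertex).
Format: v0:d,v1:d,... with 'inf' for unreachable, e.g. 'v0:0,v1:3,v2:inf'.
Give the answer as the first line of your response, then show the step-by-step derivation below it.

v0:inf,v1:0,v2:inf,v3:30,v4:11,v5:inf

step 1: dist = v0:inf,v1:0,v2:inf,v3:inf,v4:11,v5:inf
step 2: dist = v0:inf,v1:0,v2:inf,v3:30,v4:11,v5:inf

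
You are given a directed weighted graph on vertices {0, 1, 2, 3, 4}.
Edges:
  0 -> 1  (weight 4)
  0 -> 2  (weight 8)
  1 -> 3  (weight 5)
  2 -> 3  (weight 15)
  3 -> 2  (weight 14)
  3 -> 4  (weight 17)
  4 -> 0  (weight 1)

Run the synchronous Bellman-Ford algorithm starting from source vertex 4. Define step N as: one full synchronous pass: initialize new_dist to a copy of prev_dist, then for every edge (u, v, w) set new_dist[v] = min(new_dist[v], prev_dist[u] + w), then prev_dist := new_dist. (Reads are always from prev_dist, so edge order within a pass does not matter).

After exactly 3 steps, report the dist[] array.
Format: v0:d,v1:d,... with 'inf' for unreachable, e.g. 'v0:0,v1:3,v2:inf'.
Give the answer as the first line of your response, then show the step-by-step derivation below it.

v0:1,v1:5,v2:9,v3:10,v4:0

step 1: dist = v0:1,v1:inf,v2:inf,v3:inf,v4:0
step 2: dist = v0:1,v1:5,v2:9,v3:inf,v4:0
step 3: dist = v0:1,v1:5,v2:9,v3:10,v4:0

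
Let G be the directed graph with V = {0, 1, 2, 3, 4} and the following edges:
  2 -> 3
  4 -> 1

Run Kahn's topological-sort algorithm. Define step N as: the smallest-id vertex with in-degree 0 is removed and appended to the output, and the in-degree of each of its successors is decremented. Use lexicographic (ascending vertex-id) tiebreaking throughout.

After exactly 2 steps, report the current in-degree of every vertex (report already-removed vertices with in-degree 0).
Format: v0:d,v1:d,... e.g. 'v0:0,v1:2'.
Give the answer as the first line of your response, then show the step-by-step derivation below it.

v0:0,v1:1,v2:0,v3:0,v4:0

step 1: output 0; order=[0]; indeg=(0,1,0,1,0)
step 2: output 2; order=[0,2]; indeg=(0,1,0,0,0)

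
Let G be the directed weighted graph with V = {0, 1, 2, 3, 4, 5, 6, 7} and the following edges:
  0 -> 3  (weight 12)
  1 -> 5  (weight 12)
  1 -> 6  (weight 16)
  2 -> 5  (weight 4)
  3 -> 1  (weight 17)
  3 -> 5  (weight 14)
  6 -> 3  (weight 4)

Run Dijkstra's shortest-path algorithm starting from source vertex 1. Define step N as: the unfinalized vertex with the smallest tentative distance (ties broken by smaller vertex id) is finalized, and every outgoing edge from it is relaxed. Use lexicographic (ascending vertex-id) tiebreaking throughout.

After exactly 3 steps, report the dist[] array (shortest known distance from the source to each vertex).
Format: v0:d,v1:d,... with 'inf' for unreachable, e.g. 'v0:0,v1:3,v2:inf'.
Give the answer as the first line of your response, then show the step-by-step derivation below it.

v0:inf,v1:0,v2:inf,v3:20,v4:inf,v5:12,v6:16,v7:inf

step 1: dist = v0:inf,v1:0,v2:inf,v3:inf,v4:inf,v5:12,v6:16,v7:inf
step 2: dist = v0:inf,v1:0,v2:inf,v3:inf,v4:inf,v5:12,v6:16,v7:inf
step 3: dist = v0:inf,v1:0,v2:inf,v3:20,v4:inf,v5:12,v6:16,v7:inf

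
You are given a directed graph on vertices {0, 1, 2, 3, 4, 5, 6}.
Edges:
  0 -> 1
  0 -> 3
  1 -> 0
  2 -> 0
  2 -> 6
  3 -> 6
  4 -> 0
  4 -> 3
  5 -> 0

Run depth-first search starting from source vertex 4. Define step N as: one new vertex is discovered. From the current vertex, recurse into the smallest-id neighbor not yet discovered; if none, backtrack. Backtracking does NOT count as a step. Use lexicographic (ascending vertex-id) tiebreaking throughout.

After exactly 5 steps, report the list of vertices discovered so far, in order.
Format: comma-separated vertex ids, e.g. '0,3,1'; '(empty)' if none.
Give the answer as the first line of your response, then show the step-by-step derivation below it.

4,0,1,3,6

step 1: discover 4; path=4; order=4
step 2: discover 0; path=4>0; order=4,0
step 3: discover 1; path=4>0>1; order=4,0,1
step 4: discover 3; path=4>0>3; order=4,0,1,3
step 5: discover 6; path=4>0>3>6; order=4,0,1,3,6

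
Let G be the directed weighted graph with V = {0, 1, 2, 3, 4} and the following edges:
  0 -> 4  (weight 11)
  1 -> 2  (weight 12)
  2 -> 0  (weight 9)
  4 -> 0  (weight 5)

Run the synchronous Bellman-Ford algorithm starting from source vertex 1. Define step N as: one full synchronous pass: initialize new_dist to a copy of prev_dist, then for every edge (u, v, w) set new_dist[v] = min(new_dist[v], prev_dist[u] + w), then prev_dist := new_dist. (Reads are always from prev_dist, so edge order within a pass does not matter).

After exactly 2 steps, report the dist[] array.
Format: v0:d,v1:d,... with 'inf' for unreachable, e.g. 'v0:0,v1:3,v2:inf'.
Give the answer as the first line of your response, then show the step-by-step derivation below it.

v0:21,v1:0,v2:12,v3:inf,v4:inf

step 1: dist = v0:inf,v1:0,v2:12,v3:inf,v4:inf
step 2: dist = v0:21,v1:0,v2:12,v3:inf,v4:inf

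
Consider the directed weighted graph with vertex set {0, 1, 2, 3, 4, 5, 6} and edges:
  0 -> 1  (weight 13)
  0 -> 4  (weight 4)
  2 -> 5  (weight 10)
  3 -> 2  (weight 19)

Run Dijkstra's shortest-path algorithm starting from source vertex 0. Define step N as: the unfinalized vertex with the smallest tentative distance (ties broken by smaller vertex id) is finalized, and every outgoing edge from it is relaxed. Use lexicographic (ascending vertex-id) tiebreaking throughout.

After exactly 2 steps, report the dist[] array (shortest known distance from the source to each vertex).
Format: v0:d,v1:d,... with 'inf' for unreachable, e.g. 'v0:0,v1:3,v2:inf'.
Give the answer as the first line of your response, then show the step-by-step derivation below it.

v0:0,v1:13,v2:inf,v3:inf,v4:4,v5:inf,v6:inf

step 1: dist = v0:0,v1:13,v2:inf,v3:inf,v4:4,v5:inf,v6:inf
step 2: dist = v0:0,v1:13,v2:inf,v3:inf,v4:4,v5:inf,v6:inf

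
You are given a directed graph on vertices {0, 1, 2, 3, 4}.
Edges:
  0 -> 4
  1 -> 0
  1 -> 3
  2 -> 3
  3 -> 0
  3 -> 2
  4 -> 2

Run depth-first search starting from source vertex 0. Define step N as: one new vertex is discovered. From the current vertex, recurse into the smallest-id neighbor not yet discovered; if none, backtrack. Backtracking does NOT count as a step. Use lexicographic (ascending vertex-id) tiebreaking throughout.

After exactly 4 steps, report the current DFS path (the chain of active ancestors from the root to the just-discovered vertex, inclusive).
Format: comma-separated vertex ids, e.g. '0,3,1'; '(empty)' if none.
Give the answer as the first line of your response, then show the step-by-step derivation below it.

0,4,2,3

step 1: discover 0; path=0; order=0
step 2: discover 4; path=0>4; order=0,4
step 3: discover 2; path=0>4>2; order=0,4,2
step 4: discover 3; path=0>4>2>3; order=0,4,2,3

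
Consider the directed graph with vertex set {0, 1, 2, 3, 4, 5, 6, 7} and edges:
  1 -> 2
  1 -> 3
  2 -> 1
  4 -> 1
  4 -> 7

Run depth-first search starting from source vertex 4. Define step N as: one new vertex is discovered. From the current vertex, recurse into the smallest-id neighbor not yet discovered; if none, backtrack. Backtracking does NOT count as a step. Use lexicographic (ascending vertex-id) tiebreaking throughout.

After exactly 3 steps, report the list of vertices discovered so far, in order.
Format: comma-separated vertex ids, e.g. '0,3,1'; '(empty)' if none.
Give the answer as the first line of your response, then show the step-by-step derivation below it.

4,1,2

step 1: discover 4; path=4; order=4
step 2: discover 1; path=4>1; order=4,1
step 3: discover 2; path=4>1>2; order=4,1,2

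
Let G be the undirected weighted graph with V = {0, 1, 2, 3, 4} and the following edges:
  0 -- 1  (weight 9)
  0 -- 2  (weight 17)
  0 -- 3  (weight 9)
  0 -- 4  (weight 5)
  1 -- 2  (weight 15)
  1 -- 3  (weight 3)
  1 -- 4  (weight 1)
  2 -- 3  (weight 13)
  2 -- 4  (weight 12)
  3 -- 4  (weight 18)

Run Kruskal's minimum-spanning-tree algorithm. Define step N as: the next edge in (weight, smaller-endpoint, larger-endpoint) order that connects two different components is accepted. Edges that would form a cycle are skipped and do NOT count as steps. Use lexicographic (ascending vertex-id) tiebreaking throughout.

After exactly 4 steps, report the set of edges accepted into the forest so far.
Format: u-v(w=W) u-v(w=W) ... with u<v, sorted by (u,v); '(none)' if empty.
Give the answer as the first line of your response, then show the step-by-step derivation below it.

0-4(w=5) 1-3(w=3) 1-4(w=1) 2-4(w=12)

step 1: add edge 1-4 (w=1); MST = {1-4(w=1)}
step 2: add edge 1-3 (w=3); MST = {1-3(w=3) 1-4(w=1)}
step 3: add edge 0-4 (w=5); MST = {0-4(w=5) 1-3(w=3) 1-4(w=1)}
step 4: add edge 2-4 (w=12); MST = {0-4(w=5) 1-3(w=3) 1-4(w=1) 2-4(w=12)}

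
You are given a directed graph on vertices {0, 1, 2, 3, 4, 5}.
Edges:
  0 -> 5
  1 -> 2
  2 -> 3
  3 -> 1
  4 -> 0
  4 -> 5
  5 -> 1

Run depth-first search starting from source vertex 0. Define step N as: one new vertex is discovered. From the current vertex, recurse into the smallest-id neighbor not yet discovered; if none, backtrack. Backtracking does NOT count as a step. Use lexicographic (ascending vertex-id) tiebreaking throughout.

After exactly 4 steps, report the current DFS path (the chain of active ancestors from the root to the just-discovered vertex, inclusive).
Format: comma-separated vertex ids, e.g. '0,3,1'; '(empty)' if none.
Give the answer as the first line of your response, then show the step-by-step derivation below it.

0,5,1,2

step 1: discover 0; path=0; order=0
step 2: discover 5; path=0>5; order=0,5
step 3: discover 1; path=0>5>1; order=0,5,1
step 4: discover 2; path=0>5>1>2; order=0,5,1,2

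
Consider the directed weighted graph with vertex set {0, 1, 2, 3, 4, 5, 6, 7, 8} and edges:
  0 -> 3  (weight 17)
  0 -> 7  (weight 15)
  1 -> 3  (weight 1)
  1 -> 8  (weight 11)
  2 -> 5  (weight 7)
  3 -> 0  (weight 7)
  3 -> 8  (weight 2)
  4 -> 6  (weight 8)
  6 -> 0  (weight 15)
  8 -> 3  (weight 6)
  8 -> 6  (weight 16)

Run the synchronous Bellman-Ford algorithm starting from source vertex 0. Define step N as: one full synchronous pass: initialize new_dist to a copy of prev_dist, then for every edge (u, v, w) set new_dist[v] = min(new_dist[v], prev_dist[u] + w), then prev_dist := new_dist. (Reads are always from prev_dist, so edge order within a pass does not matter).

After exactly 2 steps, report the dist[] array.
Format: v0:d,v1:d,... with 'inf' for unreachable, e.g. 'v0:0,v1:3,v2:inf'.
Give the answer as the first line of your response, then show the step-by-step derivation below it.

v0:0,v1:inf,v2:inf,v3:17,v4:inf,v5:inf,v6:inf,v7:15,v8:19

step 1: dist = v0:0,v1:inf,v2:inf,v3:17,v4:inf,v5:inf,v6:inf,v7:15,v8:inf
step 2: dist = v0:0,v1:inf,v2:inf,v3:17,v4:inf,v5:inf,v6:inf,v7:15,v8:19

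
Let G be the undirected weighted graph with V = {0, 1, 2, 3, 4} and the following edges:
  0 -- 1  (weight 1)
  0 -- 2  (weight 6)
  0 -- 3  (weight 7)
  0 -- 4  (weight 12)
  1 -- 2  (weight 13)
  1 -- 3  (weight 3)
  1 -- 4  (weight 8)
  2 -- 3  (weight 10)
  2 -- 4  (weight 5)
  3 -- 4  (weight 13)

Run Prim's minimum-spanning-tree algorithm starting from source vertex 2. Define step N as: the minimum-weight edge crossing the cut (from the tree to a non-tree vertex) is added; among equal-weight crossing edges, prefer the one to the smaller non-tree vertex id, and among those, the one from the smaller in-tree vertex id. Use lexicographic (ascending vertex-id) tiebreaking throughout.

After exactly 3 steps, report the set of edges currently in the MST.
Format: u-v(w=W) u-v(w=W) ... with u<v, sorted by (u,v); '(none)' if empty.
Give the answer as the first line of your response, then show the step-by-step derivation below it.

0-1(w=1) 0-2(w=6) 2-4(w=5)

step 1: add edge 2-4 (w=5); MST = {2-4(w=5)}
step 2: add edge 0-2 (w=6); MST = {0-2(w=6) 2-4(w=5)}
step 3: add edge 0-1 (w=1); MST = {0-1(w=1) 0-2(w=6) 2-4(w=5)}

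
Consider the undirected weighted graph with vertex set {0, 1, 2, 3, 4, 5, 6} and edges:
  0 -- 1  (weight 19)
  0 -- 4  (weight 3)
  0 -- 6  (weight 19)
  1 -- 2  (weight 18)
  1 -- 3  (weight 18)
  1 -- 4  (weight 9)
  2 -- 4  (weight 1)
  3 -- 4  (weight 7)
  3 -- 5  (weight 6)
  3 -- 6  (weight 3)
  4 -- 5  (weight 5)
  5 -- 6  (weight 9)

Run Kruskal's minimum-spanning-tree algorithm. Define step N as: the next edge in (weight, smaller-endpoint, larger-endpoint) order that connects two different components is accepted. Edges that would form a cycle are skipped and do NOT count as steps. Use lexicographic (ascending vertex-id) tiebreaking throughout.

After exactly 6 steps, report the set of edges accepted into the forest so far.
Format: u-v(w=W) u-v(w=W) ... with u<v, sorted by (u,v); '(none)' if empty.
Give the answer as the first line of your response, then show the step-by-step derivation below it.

0-4(w=3) 1-4(w=9) 2-4(w=1) 3-5(w=6) 3-6(w=3) 4-5(w=5)

step 1: add edge 2-4 (w=1); MST = {2-4(w=1)}
step 2: add edge 0-4 (w=3); MST = {0-4(w=3) 2-4(w=1)}
step 3: add edge 3-6 (w=3); MST = {0-4(w=3) 2-4(w=1) 3-6(w=3)}
step 4: add edge 4-5 (w=5); MST = {0-4(w=3) 2-4(w=1) 3-6(w=3) 4-5(w=5)}
step 5: add edge 3-5 (w=6); MST = {0-4(w=3) 2-4(w=1) 3-5(w=6) 3-6(w=3) 4-5(w=5)}
step 6: add edge 1-4 (w=9); MST = {0-4(w=3) 1-4(w=9) 2-4(w=1) 3-5(w=6) 3-6(w=3) 4-5(w=5)}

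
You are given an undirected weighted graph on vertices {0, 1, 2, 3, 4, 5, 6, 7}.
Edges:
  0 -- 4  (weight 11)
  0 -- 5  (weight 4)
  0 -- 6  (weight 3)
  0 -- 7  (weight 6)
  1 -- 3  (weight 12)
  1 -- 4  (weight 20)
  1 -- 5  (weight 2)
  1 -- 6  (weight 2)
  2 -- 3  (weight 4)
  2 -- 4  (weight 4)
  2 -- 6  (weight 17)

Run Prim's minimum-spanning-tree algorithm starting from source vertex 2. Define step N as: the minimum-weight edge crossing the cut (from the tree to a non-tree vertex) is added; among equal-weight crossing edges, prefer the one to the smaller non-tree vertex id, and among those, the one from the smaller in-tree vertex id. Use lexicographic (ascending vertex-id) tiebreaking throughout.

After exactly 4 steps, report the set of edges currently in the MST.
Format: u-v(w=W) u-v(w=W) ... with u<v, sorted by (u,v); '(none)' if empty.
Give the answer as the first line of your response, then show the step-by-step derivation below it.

0-4(w=11) 0-6(w=3) 2-3(w=4) 2-4(w=4)

step 1: add edge 2-3 (w=4); MST = {2-3(w=4)}
step 2: add edge 2-4 (w=4); MST = {2-3(w=4) 2-4(w=4)}
step 3: add edge 0-4 (w=11); MST = {0-4(w=11) 2-3(w=4) 2-4(w=4)}
step 4: add edge 0-6 (w=3); MST = {0-4(w=11) 0-6(w=3) 2-3(w=4) 2-4(w=4)}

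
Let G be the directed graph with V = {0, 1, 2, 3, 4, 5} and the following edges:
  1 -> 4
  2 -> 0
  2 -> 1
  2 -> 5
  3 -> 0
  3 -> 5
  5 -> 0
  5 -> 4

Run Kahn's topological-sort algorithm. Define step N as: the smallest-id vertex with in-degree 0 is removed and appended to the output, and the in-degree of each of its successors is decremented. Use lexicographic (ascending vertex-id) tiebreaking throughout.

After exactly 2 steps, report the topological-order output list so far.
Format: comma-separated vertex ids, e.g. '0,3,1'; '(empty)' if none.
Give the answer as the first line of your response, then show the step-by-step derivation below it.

2,1

step 1: output 2; order=[2]; indeg=(2,0,0,0,2,1)
step 2: output 1; order=[2,1]; indeg=(2,0,0,0,1,1)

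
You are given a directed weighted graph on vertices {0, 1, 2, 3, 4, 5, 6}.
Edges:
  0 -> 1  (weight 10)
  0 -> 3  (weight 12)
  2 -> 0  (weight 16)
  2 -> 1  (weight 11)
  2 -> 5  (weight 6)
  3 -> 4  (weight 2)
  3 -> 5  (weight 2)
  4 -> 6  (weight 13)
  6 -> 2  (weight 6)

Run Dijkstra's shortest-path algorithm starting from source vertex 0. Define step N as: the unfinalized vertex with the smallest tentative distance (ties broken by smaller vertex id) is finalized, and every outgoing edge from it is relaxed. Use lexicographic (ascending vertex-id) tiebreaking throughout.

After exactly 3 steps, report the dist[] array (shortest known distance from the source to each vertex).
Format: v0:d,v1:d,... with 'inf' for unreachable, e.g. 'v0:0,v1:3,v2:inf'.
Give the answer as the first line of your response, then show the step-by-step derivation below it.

v0:0,v1:10,v2:inf,v3:12,v4:14,v5:14,v6:inf

step 1: dist = v0:0,v1:10,v2:inf,v3:12,v4:inf,v5:inf,v6:inf
step 2: dist = v0:0,v1:10,v2:inf,v3:12,v4:inf,v5:inf,v6:inf
step 3: dist = v0:0,v1:10,v2:inf,v3:12,v4:14,v5:14,v6:inf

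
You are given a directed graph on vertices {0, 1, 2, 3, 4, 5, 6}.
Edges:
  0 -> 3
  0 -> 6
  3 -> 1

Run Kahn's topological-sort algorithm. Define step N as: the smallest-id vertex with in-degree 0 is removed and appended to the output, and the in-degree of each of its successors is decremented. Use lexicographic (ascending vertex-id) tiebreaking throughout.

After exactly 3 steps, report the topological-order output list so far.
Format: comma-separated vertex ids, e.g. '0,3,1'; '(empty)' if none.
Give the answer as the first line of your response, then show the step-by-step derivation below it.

0,2,3

step 1: output 0; order=[0]; indeg=(0,1,0,0,0,0,0)
step 2: output 2; order=[0,2]; indeg=(0,1,0,0,0,0,0)
step 3: output 3; order=[0,2,3]; indeg=(0,0,0,0,0,0,0)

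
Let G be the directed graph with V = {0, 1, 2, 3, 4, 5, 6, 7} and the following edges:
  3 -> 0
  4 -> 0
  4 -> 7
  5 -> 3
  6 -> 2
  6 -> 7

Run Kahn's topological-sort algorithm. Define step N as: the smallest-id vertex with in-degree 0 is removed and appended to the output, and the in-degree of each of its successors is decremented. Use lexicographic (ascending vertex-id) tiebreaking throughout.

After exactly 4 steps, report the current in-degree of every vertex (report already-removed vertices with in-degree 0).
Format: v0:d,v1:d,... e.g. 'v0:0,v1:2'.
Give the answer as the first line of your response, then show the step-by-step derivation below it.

v0:0,v1:0,v2:1,v3:0,v4:0,v5:0,v6:0,v7:1

step 1: output 1; order=[1]; indeg=(2,0,1,1,0,0,0,2)
step 2: output 4; order=[1,4]; indeg=(1,0,1,1,0,0,0,1)
step 3: output 5; order=[1,4,5]; indeg=(1,0,1,0,0,0,0,1)
step 4: output 3; order=[1,4,5,3]; indeg=(0,0,1,0,0,0,0,1)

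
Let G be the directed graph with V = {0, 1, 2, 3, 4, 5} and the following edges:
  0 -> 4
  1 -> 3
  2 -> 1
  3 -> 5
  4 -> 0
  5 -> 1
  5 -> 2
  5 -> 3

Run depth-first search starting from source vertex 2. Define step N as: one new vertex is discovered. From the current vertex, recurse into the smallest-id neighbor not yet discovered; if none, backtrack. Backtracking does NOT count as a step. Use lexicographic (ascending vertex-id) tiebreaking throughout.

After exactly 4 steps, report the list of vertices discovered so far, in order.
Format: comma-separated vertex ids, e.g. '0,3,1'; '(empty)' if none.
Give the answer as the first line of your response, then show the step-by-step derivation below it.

2,1,3,5

step 1: discover 2; path=2; order=2
step 2: discover 1; path=2>1; order=2,1
step 3: discover 3; path=2>1>3; order=2,1,3
step 4: discover 5; path=2>1>3>5; order=2,1,3,5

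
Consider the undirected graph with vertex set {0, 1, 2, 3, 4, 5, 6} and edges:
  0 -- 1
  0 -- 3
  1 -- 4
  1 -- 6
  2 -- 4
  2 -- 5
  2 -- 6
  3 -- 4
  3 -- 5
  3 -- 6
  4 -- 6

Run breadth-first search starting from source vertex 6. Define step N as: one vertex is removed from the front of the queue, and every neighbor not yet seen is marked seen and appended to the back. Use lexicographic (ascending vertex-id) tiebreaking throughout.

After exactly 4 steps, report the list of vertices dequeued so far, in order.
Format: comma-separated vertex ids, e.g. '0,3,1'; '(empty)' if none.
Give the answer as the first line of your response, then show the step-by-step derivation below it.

6,1,2,3

step 1: dequeue 6; queue=[1,2,3,4]; order=6
step 2: dequeue 1; queue=[2,3,4,0]; order=6,1
step 3: dequeue 2; queue=[3,4,0,5]; order=6,1,2
step 4: dequeue 3; queue=[4,0,5]; order=6,1,2,3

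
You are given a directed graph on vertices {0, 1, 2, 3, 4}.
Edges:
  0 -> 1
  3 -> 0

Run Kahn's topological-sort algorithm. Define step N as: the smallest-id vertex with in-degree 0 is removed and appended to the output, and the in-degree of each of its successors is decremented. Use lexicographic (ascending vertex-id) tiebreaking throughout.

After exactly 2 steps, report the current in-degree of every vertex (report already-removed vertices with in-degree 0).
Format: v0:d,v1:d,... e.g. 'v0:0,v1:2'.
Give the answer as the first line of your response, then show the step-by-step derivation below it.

v0:0,v1:1,v2:0,v3:0,v4:0

step 1: output 2; order=[2]; indeg=(1,1,0,0,0)
step 2: output 3; order=[2,3]; indeg=(0,1,0,0,0)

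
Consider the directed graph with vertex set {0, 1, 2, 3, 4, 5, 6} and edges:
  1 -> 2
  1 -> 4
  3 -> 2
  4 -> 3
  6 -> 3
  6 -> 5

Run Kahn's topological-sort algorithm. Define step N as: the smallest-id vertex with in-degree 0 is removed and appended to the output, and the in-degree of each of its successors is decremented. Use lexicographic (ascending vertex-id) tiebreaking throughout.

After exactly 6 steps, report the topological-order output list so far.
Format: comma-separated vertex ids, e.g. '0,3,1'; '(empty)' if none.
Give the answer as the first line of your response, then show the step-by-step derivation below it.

0,1,4,6,3,2

step 1: output 0; order=[0]; indeg=(0,0,2,2,1,1,0)
step 2: output 1; order=[0,1]; indeg=(0,0,1,2,0,1,0)
step 3: output 4; order=[0,1,4]; indeg=(0,0,1,1,0,1,0)
step 4: output 6; order=[0,1,4,6]; indeg=(0,0,1,0,0,0,0)
step 5: output 3; order=[0,1,4,6,3]; indeg=(0,0,0,0,0,0,0)
step 6: output 2; order=[0,1,4,6,3,2]; indeg=(0,0,0,0,0,0,0)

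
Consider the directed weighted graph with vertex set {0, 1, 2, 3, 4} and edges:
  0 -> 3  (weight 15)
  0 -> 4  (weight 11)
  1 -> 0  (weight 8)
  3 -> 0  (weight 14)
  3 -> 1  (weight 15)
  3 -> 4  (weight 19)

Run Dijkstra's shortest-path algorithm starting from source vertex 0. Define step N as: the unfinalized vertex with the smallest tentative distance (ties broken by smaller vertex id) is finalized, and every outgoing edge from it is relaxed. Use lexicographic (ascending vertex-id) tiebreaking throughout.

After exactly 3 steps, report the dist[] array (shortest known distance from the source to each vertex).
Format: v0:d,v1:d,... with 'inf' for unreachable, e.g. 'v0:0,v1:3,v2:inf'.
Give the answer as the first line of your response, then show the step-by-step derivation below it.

v0:0,v1:30,v2:inf,v3:15,v4:11

step 1: dist = v0:0,v1:inf,v2:inf,v3:15,v4:11
step 2: dist = v0:0,v1:inf,v2:inf,v3:15,v4:11
step 3: dist = v0:0,v1:30,v2:inf,v3:15,v4:11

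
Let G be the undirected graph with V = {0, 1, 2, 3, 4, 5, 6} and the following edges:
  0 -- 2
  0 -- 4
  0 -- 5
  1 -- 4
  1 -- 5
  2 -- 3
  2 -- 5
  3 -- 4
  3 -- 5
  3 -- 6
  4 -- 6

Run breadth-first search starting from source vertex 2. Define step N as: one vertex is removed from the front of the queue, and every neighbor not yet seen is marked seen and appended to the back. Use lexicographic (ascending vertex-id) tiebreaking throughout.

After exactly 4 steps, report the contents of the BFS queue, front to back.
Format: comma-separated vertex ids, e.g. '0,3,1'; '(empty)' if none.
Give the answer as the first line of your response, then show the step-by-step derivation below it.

4,6,1

step 1: dequeue 2; queue=[0,3,5]; order=2
step 2: dequeue 0; queue=[3,5,4]; order=2,0
step 3: dequeue 3; queue=[5,4,6]; order=2,0,3
step 4: dequeue 5; queue=[4,6,1]; order=2,0,3,5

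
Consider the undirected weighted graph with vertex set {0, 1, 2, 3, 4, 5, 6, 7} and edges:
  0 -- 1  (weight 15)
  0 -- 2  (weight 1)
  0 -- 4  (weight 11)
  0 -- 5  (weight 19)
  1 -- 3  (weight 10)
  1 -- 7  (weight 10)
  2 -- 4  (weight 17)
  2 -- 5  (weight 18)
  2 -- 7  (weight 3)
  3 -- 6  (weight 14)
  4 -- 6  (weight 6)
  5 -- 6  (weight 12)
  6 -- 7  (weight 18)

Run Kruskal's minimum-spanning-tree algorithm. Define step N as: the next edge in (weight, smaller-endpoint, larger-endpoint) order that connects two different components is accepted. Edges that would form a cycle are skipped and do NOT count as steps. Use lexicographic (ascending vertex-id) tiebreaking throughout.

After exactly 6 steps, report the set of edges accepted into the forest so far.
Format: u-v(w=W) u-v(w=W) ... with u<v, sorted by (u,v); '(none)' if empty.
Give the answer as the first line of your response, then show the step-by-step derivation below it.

0-2(w=1) 0-4(w=11) 1-3(w=10) 1-7(w=10) 2-7(w=3) 4-6(w=6)

step 1: add edge 0-2 (w=1); MST = {0-2(w=1)}
step 2: add edge 2-7 (w=3); MST = {0-2(w=1) 2-7(w=3)}
step 3: add edge 4-6 (w=6); MST = {0-2(w=1) 2-7(w=3) 4-6(w=6)}
step 4: add edge 1-3 (w=10); MST = {0-2(w=1) 1-3(w=10) 2-7(w=3) 4-6(w=6)}
step 5: add edge 1-7 (w=10); MST = {0-2(w=1) 1-3(w=10) 1-7(w=10) 2-7(w=3) 4-6(w=6)}
step 6: add edge 0-4 (w=11); MST = {0-2(w=1) 0-4(w=11) 1-3(w=10) 1-7(w=10) 2-7(w=3) 4-6(w=6)}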